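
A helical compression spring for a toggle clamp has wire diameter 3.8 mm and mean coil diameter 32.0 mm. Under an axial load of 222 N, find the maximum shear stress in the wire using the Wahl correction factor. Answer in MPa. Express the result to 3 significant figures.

387 MPa

Spring index C = D/d = 32.0/3.8 = 8.4211
K_W = (4C−1)/(4C−4) + 0.615/C = 32.684/29.684 + 0.0730 = 1.1741
τ₀ = 8FD/(πd³) = 8·222·32.0/(π·3.8³) = 56832/172.39 = 329.68 MPa
τ_max = K·τ₀ = 1.1741 × 329.68 = 387.08 MPa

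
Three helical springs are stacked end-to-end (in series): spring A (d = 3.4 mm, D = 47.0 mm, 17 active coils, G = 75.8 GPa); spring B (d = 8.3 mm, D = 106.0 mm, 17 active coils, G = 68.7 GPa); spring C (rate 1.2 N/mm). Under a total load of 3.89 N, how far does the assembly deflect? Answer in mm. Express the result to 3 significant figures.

10.6 mm

k_A = Gd⁴/(8D³N_a) = (75.8×10³)(3.4⁴)/(8·47.0³·17) = 0.71739 N/mm
k_B = Gd⁴/(8D³N_a) = (68.7×10³)(8.3⁴)/(8·106.0³·17) = 2.0129 N/mm
Series: 1/k_eq = 1/0.71739 + 1/2.0129 + 1/1.2 = 2.7241; k_eq = 0.36709 N/mm
δ = F/k_eq = 3.89/0.36709 = 10.597 mm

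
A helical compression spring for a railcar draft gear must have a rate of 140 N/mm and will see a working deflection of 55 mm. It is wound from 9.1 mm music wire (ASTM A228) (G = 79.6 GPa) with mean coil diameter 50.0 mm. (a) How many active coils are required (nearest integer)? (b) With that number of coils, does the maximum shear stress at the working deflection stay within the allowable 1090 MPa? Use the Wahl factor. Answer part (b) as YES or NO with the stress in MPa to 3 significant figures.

N_a = Gd⁴/(8D³k) = (79.6×10³)(9.1⁴)/(8·50.0³·140) = 3.899 → N_a = 4
Actual rate k = Gd⁴/(8D³·4) = 136.46 N/mm
Working load F = kδ = 136.46·55 = 7505.5 N
C = 50.0/9.1 = 5.4945; K_W = (4C−1)/(4C−4)+0.615/C = 1.2788
τ_max = K_W·8FD/(πd³) = 1.2788·1268.1 = 1621.7 MPa
τ_max > 1090 MPa → exceeds allowable

(a) 4 coils; (b) NO, τ_max = 1620 MPa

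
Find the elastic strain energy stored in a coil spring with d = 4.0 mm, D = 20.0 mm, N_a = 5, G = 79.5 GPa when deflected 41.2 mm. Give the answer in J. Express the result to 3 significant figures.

k = Gd⁴/(8D³N_a) = (79.5×10³)(4.0⁴)/(8·20.0³·5) = 63.6 N/mm
U = ½kδ² = 0.5 × 63.6 × 41.2² = 53979 N·mm = 53.979 J

54.0 J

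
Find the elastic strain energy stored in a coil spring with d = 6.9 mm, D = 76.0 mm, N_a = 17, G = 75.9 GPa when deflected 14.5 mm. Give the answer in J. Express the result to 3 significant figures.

0.303 J

k = Gd⁴/(8D³N_a) = (75.9×10³)(6.9⁴)/(8·76.0³·17) = 2.8818 N/mm
U = ½kδ² = 0.5 × 2.8818 × 14.5² = 302.95 N·mm = 0.30295 J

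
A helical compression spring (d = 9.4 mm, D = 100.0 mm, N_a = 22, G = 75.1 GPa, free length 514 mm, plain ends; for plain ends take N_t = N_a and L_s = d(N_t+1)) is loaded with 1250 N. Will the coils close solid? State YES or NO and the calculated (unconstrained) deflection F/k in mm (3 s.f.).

YES, δ = 375 mm

k = Gd⁴/(8D³N_a) = (75.1×10³)(9.4⁴)/(8·100.0³·22) = 3.3315 N/mm
N_t = 22; L_s = 9.4·23 = 216.2 mm; δ_solid = L₀ − L_s = 514 − 216.2 = 297.8 mm
δ = F/k = 1250/3.3315 = 375.21 mm
δ ≥ δ_solid → spring goes solid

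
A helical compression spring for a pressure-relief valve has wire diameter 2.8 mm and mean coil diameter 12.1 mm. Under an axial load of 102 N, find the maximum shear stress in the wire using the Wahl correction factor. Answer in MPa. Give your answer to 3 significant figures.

196 MPa

Spring index C = D/d = 12.1/2.8 = 4.3214
K_W = (4C−1)/(4C−4) + 0.615/C = 16.286/13.286 + 0.1423 = 1.3681
τ₀ = 8FD/(πd³) = 8·102·12.1/(π·2.8³) = 9873.6/68.964 = 143.17 MPa
τ_max = K·τ₀ = 1.3681 × 143.17 = 195.87 MPa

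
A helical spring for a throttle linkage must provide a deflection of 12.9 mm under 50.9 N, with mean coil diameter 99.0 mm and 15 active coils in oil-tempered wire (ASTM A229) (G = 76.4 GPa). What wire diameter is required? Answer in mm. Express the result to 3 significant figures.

Required rate k = F/δ = 50.9/12.9 = 3.9457 N/mm
d = (8D³N_a·k / G)^(1/4) = (8·99.0³·15·3.9457 / (76.4×10³))^0.25
  = (6013.4)^0.25 = 8.8060 mm

8.81 mm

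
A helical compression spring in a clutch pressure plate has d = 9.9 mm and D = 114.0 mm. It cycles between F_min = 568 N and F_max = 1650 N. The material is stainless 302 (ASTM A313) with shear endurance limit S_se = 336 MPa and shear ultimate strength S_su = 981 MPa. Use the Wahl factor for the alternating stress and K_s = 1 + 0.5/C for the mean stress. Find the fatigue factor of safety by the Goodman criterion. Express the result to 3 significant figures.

1.12

C = D/d = 114.0/9.9 = 11.5152; K_W = (4C−1)/(4C−4)+0.615/C = 1.1247; K_s = 1+0.5/C = 1.0434
F_a = (F_max−F_min)/2 = 541 N; F_m = (F_max+F_min)/2 = 1109 N
τ_a = K_W·8F_aD/(πd³) = 1.1247 × 161.86 = 182.05 MPa
τ_m = K_s·8F_mD/(πd³) = 1.0434 × 331.8 = 346.2 MPa
Goodman: 1/n_f = τ_a/S_se + τ_m/S_su = 182.05/336 + 346.2/981 = 0.54181 + 0.35291 = 0.89472
n_f = 1/0.89472 = 1.118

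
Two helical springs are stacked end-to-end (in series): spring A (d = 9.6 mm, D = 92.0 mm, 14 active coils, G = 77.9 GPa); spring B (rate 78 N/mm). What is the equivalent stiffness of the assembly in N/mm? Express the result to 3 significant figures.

k_A = Gd⁴/(8D³N_a) = (77.9×10³)(9.6⁴)/(8·92.0³·14) = 7.5865 N/mm
Series: 1/k_eq = 1/7.5865 + 1/78 = 0.14463; k_eq = 6.914 N/mm

6.91 N/mm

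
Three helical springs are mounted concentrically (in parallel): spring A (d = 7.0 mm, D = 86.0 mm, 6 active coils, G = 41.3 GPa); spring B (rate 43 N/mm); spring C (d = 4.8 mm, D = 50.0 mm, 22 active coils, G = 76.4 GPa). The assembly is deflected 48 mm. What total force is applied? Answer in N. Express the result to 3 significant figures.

2310 N

k_A = Gd⁴/(8D³N_a) = (41.3×10³)(7.0⁴)/(8·86.0³·6) = 3.2479 N/mm
k_C = Gd⁴/(8D³N_a) = (76.4×10³)(4.8⁴)/(8·50.0³·22) = 1.8435 N/mm
Parallel: k_eq = 3.2479 + 43 + 1.8435 = 48.091 N/mm
F = k_eq·δ = 48.091·48 = 2308.4 N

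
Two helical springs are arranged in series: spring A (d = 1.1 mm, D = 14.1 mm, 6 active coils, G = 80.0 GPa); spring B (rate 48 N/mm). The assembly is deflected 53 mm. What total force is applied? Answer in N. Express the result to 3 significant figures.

45.3 N

k_A = Gd⁴/(8D³N_a) = (80.0×10³)(1.1⁴)/(8·14.1³·6) = 0.87049 N/mm
Series: 1/k_eq = 1/0.87049 + 1/48 = 1.1696; k_eq = 0.85498 N/mm
F = k_eq·δ = 0.85498·53 = 45.314 N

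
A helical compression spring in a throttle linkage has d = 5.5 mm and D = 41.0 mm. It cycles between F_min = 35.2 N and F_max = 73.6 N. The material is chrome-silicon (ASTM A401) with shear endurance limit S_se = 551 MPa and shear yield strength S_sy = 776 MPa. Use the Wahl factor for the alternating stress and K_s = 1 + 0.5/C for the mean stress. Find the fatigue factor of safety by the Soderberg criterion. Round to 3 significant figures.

C = D/d = 41.0/5.5 = 7.4545; K_W = (4C−1)/(4C−4)+0.615/C = 1.1987; K_s = 1+0.5/C = 1.0671
F_a = (F_max−F_min)/2 = 19.2 N; F_m = (F_max+F_min)/2 = 54.4 N
τ_a = K_W·8F_aD/(πd³) = 1.1987 × 12.049 = 14.443 MPa
τ_m = K_s·8F_mD/(πd³) = 1.0671 × 34.138 = 36.427 MPa
Soderberg: 1/n_f = τ_a/S_se + τ_m/S_sy = 14.443/551 + 36.427/776 = 0.02621 + 0.04694 = 0.073154
n_f = 1/0.073154 = 13.67

13.7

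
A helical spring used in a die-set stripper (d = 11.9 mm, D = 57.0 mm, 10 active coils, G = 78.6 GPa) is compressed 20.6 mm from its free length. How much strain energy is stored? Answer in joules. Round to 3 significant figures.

22.6 J

k = Gd⁴/(8D³N_a) = (78.6×10³)(11.9⁴)/(8·57.0³·10) = 106.39 N/mm
U = ½kδ² = 0.5 × 106.39 × 20.6² = 22574 N·mm = 22.574 J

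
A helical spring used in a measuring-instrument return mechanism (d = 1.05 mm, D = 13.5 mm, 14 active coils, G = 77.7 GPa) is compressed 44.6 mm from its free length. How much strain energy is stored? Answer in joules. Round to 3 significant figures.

k = Gd⁴/(8D³N_a) = (77.7×10³)(1.05⁴)/(8·13.5³·14) = 0.34274 N/mm
U = ½kδ² = 0.5 × 0.34274 × 44.6² = 340.88 N·mm = 0.34088 J

0.341 J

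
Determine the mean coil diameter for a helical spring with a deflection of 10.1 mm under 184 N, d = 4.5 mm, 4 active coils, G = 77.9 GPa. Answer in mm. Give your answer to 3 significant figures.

Required rate k = F/δ = 184/10.1 = 18.218 N/mm
D = (Gd⁴/(8N_a·k))^(1/3) = (77.9×10³·4.5⁴/(8·4·18.218))^(1/3)
  = (54795)^(1/3) = 37.9822 mm

38.0 mm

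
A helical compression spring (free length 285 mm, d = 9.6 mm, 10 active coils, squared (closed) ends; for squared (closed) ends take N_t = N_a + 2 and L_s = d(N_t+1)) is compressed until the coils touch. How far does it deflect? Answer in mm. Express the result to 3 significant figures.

160 mm

N_t = 12; L_s = 9.6·13 = 124.8 mm
δ_solid = L₀ − L_s = 285 − 124.8 = 160.2 mm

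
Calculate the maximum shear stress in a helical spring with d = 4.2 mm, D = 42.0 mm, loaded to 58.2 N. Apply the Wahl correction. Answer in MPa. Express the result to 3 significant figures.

96.2 MPa

Spring index C = D/d = 42.0/4.2 = 10.0000
K_W = (4C−1)/(4C−4) + 0.615/C = 39.000/36.000 + 0.0615 = 1.1448
τ₀ = 8FD/(πd³) = 8·58.2·42.0/(π·4.2³) = 19555.2/232.75 = 84.016 MPa
τ_max = K·τ₀ = 1.1448 × 84.016 = 96.185 MPa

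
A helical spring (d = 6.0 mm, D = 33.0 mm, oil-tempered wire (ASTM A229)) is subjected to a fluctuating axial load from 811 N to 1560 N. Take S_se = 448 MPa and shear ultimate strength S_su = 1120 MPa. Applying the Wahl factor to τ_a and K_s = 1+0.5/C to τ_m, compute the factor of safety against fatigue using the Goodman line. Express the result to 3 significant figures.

C = D/d = 33.0/6.0 = 5.5000; K_W = (4C−1)/(4C−4)+0.615/C = 1.2785; K_s = 1+0.5/C = 1.0909
F_a = (F_max−F_min)/2 = 374.5 N; F_m = (F_max+F_min)/2 = 1185.5 N
τ_a = K_W·8F_aD/(πd³) = 1.2785 × 145.7 = 186.27 MPa
τ_m = K_s·8F_mD/(πd³) = 1.0909 × 461.21 = 503.14 MPa
Goodman: 1/n_f = τ_a/S_se + τ_m/S_su = 186.27/448 + 503.14/1120 = 0.41579 + 0.44923 = 0.86502
n_f = 1/0.86502 = 1.156

1.16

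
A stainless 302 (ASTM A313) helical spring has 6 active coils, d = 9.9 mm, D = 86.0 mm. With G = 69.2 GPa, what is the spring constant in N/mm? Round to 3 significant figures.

21.8 N/mm

k = Gd⁴/(8D³N_a) = (69.2×10³ × 9.9⁴) / (8 × 86.0³ × 6)
  = 6.64732e+08 / 3.05307e+07 = 21.773 N/mm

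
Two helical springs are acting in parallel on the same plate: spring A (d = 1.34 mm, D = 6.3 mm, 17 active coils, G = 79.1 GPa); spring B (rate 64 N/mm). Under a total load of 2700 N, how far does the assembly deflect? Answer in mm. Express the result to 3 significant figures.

k_A = Gd⁴/(8D³N_a) = (79.1×10³)(1.34⁴)/(8·6.3³·17) = 7.4995 N/mm
Parallel: k_eq = 7.4995 + 64 = 71.5 N/mm
δ = F/k_eq = 2700/71.5 = 37.762 mm

37.8 mm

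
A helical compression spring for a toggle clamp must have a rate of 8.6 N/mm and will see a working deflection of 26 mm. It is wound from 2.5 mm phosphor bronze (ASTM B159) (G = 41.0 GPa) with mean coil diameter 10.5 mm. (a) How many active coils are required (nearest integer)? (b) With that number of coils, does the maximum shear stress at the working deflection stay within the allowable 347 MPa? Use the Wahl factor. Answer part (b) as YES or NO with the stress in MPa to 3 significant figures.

N_a = Gd⁴/(8D³k) = (41.0×10³)(2.5⁴)/(8·10.5³·8.6) = 20.11 → N_a = 20
Actual rate k = Gd⁴/(8D³·20) = 8.6468 N/mm
Working load F = kδ = 8.6468·26 = 224.82 N
C = 10.5/2.5 = 4.2000; K_W = (4C−1)/(4C−4)+0.615/C = 1.3808
τ_max = K_W·8FD/(πd³) = 1.3808·384.71 = 531.22 MPa
τ_max > 347 MPa → exceeds allowable

(a) 20 coils; (b) NO, τ_max = 531 MPa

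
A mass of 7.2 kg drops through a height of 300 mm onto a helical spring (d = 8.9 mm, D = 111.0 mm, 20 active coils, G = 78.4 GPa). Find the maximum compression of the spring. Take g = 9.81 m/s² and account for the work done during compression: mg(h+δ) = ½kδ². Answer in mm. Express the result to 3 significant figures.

k = Gd⁴/(8D³N_a) = (78.4×10³)(8.9⁴)/(8·111.0³·20) = 2.248 N/mm
W = mg = 7.2 × 9.81 = 70.632 N
½kδ² − Wδ − Wh = 0 → δ = (W + √(W² + 2kWh))/k
δ = (70.632 + √(4988.9 + 95266.4))/2.248 = (70.632 + 316.63)/2.248 = 172.27 mm

172 mm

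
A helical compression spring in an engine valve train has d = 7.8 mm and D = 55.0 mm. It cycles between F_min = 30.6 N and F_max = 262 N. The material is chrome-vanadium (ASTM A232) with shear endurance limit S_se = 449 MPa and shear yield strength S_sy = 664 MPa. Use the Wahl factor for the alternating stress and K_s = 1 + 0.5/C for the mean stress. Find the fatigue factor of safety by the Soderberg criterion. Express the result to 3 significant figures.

6.18

C = D/d = 55.0/7.8 = 7.0513; K_W = (4C−1)/(4C−4)+0.615/C = 1.2112; K_s = 1+0.5/C = 1.0709
F_a = (F_max−F_min)/2 = 115.7 N; F_m = (F_max+F_min)/2 = 146.3 N
τ_a = K_W·8F_aD/(πd³) = 1.2112 × 34.147 = 41.357 MPa
τ_m = K_s·8F_mD/(πd³) = 1.0709 × 43.178 = 46.24 MPa
Soderberg: 1/n_f = τ_a/S_se + τ_m/S_sy = 41.357/449 + 46.24/664 = 0.09211 + 0.06964 = 0.16175
n_f = 1/0.16175 = 6.182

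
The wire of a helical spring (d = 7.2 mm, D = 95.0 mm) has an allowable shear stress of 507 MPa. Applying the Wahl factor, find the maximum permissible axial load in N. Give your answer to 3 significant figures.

C = D/d = 95.0/7.2 = 13.1944
K_W = (4C−1)/(4C−4) + 0.615/C = 51.778/48.778 + 0.0466 = 1.1081
τ_max = K·8FD/(πd³) → F_max = τ_allow·πd³/(8DK)
F_max = 507·π·7.2³/(8·95.0·1.1081) = 5.945e+05/842.17 = 705.92 N

706 N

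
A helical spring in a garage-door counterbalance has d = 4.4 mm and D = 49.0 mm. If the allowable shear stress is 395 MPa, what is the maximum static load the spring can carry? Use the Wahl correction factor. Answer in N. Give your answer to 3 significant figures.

C = D/d = 49.0/4.4 = 11.1364
K_W = (4C−1)/(4C−4) + 0.615/C = 43.545/40.545 + 0.0552 = 1.1292
τ_max = K·8FD/(πd³) → F_max = τ_allow·πd³/(8DK)
F_max = 395·π·4.4³/(8·49.0·1.1292) = 1.0571e+05/442.65 = 238.8 N

239 N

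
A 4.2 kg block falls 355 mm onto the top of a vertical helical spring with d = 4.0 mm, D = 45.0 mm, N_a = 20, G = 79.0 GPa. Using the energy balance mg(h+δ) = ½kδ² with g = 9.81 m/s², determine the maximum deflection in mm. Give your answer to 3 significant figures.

k = Gd⁴/(8D³N_a) = (79.0×10³)(4.0⁴)/(8·45.0³·20) = 1.3871 N/mm
W = mg = 4.2 × 9.81 = 41.202 N
½kδ² − Wδ − Wh = 0 → δ = (W + √(W² + 2kWh))/k
δ = (41.202 + √(1697.6 + 40577.6))/1.3871 = (41.202 + 205.61)/1.3871 = 177.93 mm

178 mm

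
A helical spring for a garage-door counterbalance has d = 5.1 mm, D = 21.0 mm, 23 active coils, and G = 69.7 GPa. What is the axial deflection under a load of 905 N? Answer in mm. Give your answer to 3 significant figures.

k = Gd⁴/(8D³N_a) = (69.7×10³)(5.1⁴)/(8·21.0³·23) = 27.672 N/mm
δ = F/k = 905 / 27.672 = 32.705 mm

32.7 mm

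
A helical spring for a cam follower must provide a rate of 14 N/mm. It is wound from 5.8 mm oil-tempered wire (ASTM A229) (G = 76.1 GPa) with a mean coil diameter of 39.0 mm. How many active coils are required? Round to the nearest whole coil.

N_a = Gd⁴/(8D³k) = (76.1×10³ × 5.8⁴)/(8 × 39.0³ × 14)
    = 8.61185e+07 / 6.64373e+06 = 12.96 → 13 coils

13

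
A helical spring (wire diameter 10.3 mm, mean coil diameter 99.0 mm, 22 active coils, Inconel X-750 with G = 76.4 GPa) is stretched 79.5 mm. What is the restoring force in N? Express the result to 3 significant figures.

400 N

k = Gd⁴/(8D³N_a) = (76.4×10³)(10.3⁴)/(8·99.0³·22) = 5.0353 N/mm
F = k·δ = 5.0353 × 79.5 = 400.31 N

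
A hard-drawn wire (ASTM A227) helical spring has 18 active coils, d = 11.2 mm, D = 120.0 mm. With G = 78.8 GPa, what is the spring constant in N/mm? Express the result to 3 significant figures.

k = Gd⁴/(8D³N_a) = (78.8×10³ × 11.2⁴) / (8 × 120.0³ × 18)
  = 1.23993e+09 / 2.48832e+08 = 4.983 N/mm

4.98 N/mm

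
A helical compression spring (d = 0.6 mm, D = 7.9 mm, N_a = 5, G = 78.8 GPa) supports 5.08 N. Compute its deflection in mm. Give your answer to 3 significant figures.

9.81 mm

k = Gd⁴/(8D³N_a) = (78.8×10³)(0.6⁴)/(8·7.9³·5) = 0.51783 N/mm
δ = F/k = 5.08 / 0.51783 = 9.8101 mm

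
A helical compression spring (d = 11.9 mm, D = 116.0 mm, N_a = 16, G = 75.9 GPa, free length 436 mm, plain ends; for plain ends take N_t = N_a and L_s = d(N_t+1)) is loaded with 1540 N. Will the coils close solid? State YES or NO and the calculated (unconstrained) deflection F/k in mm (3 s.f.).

k = Gd⁴/(8D³N_a) = (75.9×10³)(11.9⁴)/(8·116.0³·16) = 7.6181 N/mm
N_t = 16; L_s = 11.9·17 = 202.3 mm; δ_solid = L₀ − L_s = 436 − 202.3 = 233.7 mm
δ = F/k = 1540/7.6181 = 202.15 mm
δ < δ_solid → spring does not go solid

NO, δ = 202 mm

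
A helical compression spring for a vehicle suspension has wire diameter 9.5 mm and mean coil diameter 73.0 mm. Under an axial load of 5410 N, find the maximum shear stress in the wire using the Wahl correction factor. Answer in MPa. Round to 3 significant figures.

Spring index C = D/d = 73.0/9.5 = 7.6842
K_W = (4C−1)/(4C−4) + 0.615/C = 29.737/26.737 + 0.0800 = 1.1922
τ₀ = 8FD/(πd³) = 8·5410·73.0/(π·9.5³) = 3.15944e+06/2693.5 = 1173 MPa
τ_max = K·τ₀ = 1.1922 × 1173 = 1398.5 MPa

1400 MPa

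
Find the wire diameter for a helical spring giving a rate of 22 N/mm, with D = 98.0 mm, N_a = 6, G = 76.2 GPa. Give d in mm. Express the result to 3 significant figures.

d = (8D³N_a·k / G)^(1/4) = (8·98.0³·6·22 / (76.2×10³))^0.25
  = (13043)^0.25 = 10.6868 mm

10.7 mm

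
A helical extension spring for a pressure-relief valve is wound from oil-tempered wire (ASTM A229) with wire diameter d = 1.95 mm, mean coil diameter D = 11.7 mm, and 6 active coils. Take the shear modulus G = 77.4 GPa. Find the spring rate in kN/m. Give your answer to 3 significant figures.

14.6 kN/m

k = Gd⁴/(8D³N_a) = (77.4×10³ × 1.95⁴) / (8 × 11.7³ × 6)
  = 1.11913e+06 / 76877.4 = 14.557 N/mm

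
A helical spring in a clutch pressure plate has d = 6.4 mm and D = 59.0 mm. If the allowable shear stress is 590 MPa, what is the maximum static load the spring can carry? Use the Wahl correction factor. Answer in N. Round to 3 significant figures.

C = D/d = 59.0/6.4 = 9.2188
K_W = (4C−1)/(4C−4) + 0.615/C = 35.875/32.875 + 0.0667 = 1.1580
τ_max = K·8FD/(πd³) → F_max = τ_allow·πd³/(8DK)
F_max = 590·π·6.4³/(8·59.0·1.1580) = 4.8589e+05/546.56 = 889 N

889 N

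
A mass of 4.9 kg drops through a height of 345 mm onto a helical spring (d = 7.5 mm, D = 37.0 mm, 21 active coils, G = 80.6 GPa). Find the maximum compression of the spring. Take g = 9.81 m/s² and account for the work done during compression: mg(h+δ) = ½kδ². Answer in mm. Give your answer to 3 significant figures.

34.9 mm

k = Gd⁴/(8D³N_a) = (80.6×10³)(7.5⁴)/(8·37.0³·21) = 29.969 N/mm
W = mg = 4.9 × 9.81 = 48.069 N
½kδ² − Wδ − Wh = 0 → δ = (W + √(W² + 2kWh))/k
δ = (48.069 + √(2310.6 + 993985))/29.969 = (48.069 + 998.15)/29.969 = 34.91 mm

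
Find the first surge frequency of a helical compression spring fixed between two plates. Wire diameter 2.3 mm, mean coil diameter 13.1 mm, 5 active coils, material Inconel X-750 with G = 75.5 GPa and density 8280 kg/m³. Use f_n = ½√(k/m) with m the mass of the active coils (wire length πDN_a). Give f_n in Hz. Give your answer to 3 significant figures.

911 Hz

k = Gd⁴/(8D³N_a) = (75.5×10³)(2.3⁴)/(8·13.1³·5) = 23.495 N/mm = 23495 N/m
Wire length L = πDN_a = π·13.1·5 = 205.77 mm
m = ρ·(πd²/4)·L = 8280 × 4.1548×10⁻⁶ m² × 0.20577 m = 0.0070789 kg
f_n = ½√(k/m) = 0.5·√(23495/0.0070789) = 0.5·√(3.3191e+06) = 910.92 Hz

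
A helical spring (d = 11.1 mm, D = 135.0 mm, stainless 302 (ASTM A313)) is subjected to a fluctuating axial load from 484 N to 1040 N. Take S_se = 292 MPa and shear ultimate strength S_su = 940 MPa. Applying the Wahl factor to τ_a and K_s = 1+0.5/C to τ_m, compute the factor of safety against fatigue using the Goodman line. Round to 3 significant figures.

C = D/d = 135.0/11.1 = 12.1622; K_W = (4C−1)/(4C−4)+0.615/C = 1.1178; K_s = 1+0.5/C = 1.0411
F_a = (F_max−F_min)/2 = 278 N; F_m = (F_max+F_min)/2 = 762 N
τ_a = K_W·8F_aD/(πd³) = 1.1178 × 69.879 = 78.108 MPa
τ_m = K_s·8F_mD/(πd³) = 1.0411 × 191.54 = 199.41 MPa
Goodman: 1/n_f = τ_a/S_se + τ_m/S_su = 78.108/292 + 199.41/940 = 0.26749 + 0.21214 = 0.47964
n_f = 1/0.47964 = 2.085

2.08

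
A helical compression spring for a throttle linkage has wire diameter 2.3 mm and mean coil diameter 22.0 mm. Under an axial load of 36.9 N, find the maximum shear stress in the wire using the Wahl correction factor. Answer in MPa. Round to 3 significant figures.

196 MPa

Spring index C = D/d = 22.0/2.3 = 9.5652
K_W = (4C−1)/(4C−4) + 0.615/C = 37.261/34.261 + 0.0643 = 1.1519
τ₀ = 8FD/(πd³) = 8·36.9·22.0/(π·2.3³) = 6494.4/38.224 = 169.9 MPa
τ_max = K·τ₀ = 1.1519 × 169.9 = 195.71 MPa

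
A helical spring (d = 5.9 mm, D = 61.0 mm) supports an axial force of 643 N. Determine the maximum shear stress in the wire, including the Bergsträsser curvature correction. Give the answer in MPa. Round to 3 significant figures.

550 MPa

Spring index C = D/d = 61.0/5.9 = 10.3390
K_B = (4C+2)/(4C−3) = 43.356/38.356 = 1.1304
τ₀ = 8FD/(πd³) = 8·643·61.0/(π·5.9³) = 313784/645.22 = 486.32 MPa
τ_max = K·τ₀ = 1.1304 × 486.32 = 549.72 MPa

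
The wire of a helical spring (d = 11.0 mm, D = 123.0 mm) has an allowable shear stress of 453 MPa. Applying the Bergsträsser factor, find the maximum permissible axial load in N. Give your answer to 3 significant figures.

1720 N

C = D/d = 123.0/11.0 = 11.1818
K_B = (4C+2)/(4C−3) = 46.727/41.727 = 1.1198
τ_max = K·8FD/(πd³) → F_max = τ_allow·πd³/(8DK)
F_max = 453·π·11.0³/(8·123.0·1.1198) = 1.8942e+06/1101.9 = 1719 N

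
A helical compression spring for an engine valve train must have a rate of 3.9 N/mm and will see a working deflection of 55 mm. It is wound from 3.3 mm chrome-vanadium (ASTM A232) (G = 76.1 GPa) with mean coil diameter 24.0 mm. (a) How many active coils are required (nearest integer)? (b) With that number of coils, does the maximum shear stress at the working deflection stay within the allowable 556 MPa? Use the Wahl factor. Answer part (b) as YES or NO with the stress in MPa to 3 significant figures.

N_a = Gd⁴/(8D³k) = (76.1×10³)(3.3⁴)/(8·24.0³·3.9) = 20.92 → N_a = 21
Actual rate k = Gd⁴/(8D³·21) = 3.886 N/mm
Working load F = kδ = 3.886·55 = 213.73 N
C = 24.0/3.3 = 7.2727; K_W = (4C−1)/(4C−4)+0.615/C = 1.2041
τ_max = K_W·8FD/(πd³) = 1.2041·363.47 = 437.67 MPa
τ_max ≤ 556 MPa → acceptable

(a) 21 coils; (b) YES, τ_max = 438 MPa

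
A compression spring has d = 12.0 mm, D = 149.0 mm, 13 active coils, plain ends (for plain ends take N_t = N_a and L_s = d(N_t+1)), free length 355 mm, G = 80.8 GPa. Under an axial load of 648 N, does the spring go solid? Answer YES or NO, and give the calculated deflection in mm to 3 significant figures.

NO, δ = 133 mm

k = Gd⁴/(8D³N_a) = (80.8×10³)(12.0⁴)/(8·149.0³·13) = 4.8702 N/mm
N_t = 13; L_s = 12.0·14 = 168 mm; δ_solid = L₀ − L_s = 355 − 168 = 187 mm
δ = F/k = 648/4.8702 = 133.05 mm
δ < δ_solid → spring does not go solid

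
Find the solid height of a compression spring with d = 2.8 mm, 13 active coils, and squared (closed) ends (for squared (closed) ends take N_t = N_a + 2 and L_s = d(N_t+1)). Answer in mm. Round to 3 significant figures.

44.8 mm

squared (closed) ends: N_t = N_a + 2 = 13 + 2 = 15
L_s = d·(N_t+1) = 2.8 × 16 = 44.8 mm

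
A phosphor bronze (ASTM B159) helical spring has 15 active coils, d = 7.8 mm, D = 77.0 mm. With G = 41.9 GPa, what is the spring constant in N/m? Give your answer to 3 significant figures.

2830 N/m

k = Gd⁴/(8D³N_a) = (41.9×10³ × 7.8⁴) / (8 × 77.0³ × 15)
  = 1.55093e+08 / 5.4784e+07 = 2.831 N/mm = 2831 N/m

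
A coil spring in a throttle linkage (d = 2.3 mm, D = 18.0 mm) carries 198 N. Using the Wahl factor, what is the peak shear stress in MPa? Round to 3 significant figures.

886 MPa

Spring index C = D/d = 18.0/2.3 = 7.8261
K_W = (4C−1)/(4C−4) + 0.615/C = 30.304/27.304 + 0.0786 = 1.1885
τ₀ = 8FD/(πd³) = 8·198·18.0/(π·2.3³) = 28512/38.224 = 745.92 MPa
τ_max = K·τ₀ = 1.1885 × 745.92 = 886.5 MPa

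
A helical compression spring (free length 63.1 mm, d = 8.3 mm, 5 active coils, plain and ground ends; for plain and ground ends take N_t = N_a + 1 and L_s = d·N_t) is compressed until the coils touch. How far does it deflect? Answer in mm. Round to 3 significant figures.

13.3 mm

N_t = 6; L_s = 8.3·6 = 49.8 mm
δ_solid = L₀ − L_s = 63.1 − 49.8 = 13.3 mm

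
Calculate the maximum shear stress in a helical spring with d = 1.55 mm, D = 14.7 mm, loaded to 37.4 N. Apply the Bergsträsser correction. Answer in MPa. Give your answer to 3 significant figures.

Spring index C = D/d = 14.7/1.55 = 9.4839
K_B = (4C+2)/(4C−3) = 39.935/34.935 = 1.1431
τ₀ = 8FD/(πd³) = 8·37.4·14.7/(π·1.55³) = 4398.24/11.699 = 375.95 MPa
τ_max = K·τ₀ = 1.1431 × 375.95 = 429.76 MPa

430 MPa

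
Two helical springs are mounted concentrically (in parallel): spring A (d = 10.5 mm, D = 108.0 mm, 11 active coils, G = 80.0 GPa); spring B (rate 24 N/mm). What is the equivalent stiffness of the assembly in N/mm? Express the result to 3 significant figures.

32.8 N/mm

k_A = Gd⁴/(8D³N_a) = (80.0×10³)(10.5⁴)/(8·108.0³·11) = 8.7719 N/mm
Parallel: k_eq = 8.7719 + 24 = 32.772 N/mm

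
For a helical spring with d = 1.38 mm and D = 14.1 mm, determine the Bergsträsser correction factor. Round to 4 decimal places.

1.1320

C = D/d = 14.1/1.38 = 10.2174
K_B = (4C+2)/(4C−3) = 42.870/37.870 = 1.1320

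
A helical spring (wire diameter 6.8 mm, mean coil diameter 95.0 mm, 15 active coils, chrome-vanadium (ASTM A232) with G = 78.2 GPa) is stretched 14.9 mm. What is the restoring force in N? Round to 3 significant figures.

k = Gd⁴/(8D³N_a) = (78.2×10³)(6.8⁴)/(8·95.0³·15) = 1.6251 N/mm
F = k·δ = 1.6251 × 14.9 = 24.215 N

24.2 N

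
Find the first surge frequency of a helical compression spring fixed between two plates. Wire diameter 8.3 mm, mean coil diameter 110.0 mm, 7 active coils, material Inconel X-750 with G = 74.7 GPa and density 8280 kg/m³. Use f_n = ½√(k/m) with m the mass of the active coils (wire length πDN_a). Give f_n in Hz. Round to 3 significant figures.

33.1 Hz

k = Gd⁴/(8D³N_a) = (74.7×10³)(8.3⁴)/(8·110.0³·7) = 4.7563 N/mm = 4756.3 N/m
Wire length L = πDN_a = π·110.0·7 = 2419 mm
m = ρ·(πd²/4)·L = 8280 × 54.106×10⁻⁶ m² × 2.419 m = 1.0837 kg
f_n = ½√(k/m) = 0.5·√(4756.3/1.0837) = 0.5·√(4388.8) = 33.124 Hz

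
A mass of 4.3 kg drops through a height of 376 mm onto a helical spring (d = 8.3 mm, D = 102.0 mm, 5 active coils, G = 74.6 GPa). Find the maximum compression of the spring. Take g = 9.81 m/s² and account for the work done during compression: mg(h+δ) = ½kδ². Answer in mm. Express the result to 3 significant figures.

66.9 mm

k = Gd⁴/(8D³N_a) = (74.6×10³)(8.3⁴)/(8·102.0³·5) = 8.3405 N/mm
W = mg = 4.3 × 9.81 = 42.183 N
½kδ² − Wδ − Wh = 0 → δ = (W + √(W² + 2kWh))/k
δ = (42.183 + √(1779.4 + 264573))/8.3405 = (42.183 + 516.09)/8.3405 = 66.936 mm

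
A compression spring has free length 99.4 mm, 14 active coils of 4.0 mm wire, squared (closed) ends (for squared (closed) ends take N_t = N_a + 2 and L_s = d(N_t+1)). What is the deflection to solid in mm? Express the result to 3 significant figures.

N_t = 16; L_s = 4.0·17 = 68 mm
δ_solid = L₀ − L_s = 99.4 − 68 = 31.4 mm

31.4 mm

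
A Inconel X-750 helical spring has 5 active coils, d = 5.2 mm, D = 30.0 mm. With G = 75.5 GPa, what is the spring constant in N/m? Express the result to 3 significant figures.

k = Gd⁴/(8D³N_a) = (75.5×10³ × 5.2⁴) / (8 × 30.0³ × 5)
  = 5.52027e+07 / 1.08e+06 = 51.114 N/mm = 51114 N/m

51100 N/m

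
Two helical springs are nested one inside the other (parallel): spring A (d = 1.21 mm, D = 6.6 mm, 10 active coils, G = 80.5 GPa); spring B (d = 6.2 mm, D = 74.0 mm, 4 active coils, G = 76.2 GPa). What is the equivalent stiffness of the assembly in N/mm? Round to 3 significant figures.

16.2 N/mm

k_A = Gd⁴/(8D³N_a) = (80.5×10³)(1.21⁴)/(8·6.6³·10) = 7.5027 N/mm
k_B = Gd⁴/(8D³N_a) = (76.2×10³)(6.2⁴)/(8·74.0³·4) = 8.6831 N/mm
Parallel: k_eq = 7.5027 + 8.6831 = 16.186 N/mm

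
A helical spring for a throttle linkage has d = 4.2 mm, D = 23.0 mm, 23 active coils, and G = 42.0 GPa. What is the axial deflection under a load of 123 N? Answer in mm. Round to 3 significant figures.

k = Gd⁴/(8D³N_a) = (42.0×10³)(4.2⁴)/(8·23.0³·23) = 5.8377 N/mm
δ = F/k = 123 / 5.8377 = 21.07 mm

21.1 mm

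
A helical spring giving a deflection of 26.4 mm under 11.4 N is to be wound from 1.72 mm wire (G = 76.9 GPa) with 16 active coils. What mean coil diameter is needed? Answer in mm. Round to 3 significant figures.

Required rate k = F/δ = 11.4/26.4 = 0.43182 N/mm
D = (Gd⁴/(8N_a·k))^(1/3) = (76.9×10³·1.72⁴/(8·16·0.43182))^(1/3)
  = (12176.7)^(1/3) = 23.0061 mm

23.0 mm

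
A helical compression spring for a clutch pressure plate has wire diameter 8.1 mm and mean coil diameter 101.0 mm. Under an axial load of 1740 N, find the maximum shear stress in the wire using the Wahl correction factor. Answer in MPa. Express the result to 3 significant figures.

939 MPa

Spring index C = D/d = 101.0/8.1 = 12.4691
K_W = (4C−1)/(4C−4) + 0.615/C = 48.877/45.877 + 0.0493 = 1.1147
τ₀ = 8FD/(πd³) = 8·1740·101.0/(π·8.1³) = 1.40592e+06/1669.6 = 842.08 MPa
τ_max = K·τ₀ = 1.1147 × 842.08 = 938.68 MPa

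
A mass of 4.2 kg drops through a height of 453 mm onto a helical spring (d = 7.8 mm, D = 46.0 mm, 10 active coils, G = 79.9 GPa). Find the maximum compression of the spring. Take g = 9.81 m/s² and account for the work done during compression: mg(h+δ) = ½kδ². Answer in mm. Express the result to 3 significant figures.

k = Gd⁴/(8D³N_a) = (79.9×10³)(7.8⁴)/(8·46.0³·10) = 37.981 N/mm
W = mg = 4.2 × 9.81 = 41.202 N
½kδ² − Wδ − Wh = 0 → δ = (W + √(W² + 2kWh))/k
δ = (41.202 + √(1697.6 + 1.41778e+06))/37.981 = (41.202 + 1191.4)/37.981 = 32.454 mm

32.5 mm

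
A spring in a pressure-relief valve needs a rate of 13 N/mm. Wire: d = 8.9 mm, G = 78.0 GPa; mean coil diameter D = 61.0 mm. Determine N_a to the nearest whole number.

N_a = Gd⁴/(8D³k) = (78.0×10³ × 8.9⁴)/(8 × 61.0³ × 13)
    = 4.89389e+08 / 2.3606e+07 = 20.73 → 21 coils

21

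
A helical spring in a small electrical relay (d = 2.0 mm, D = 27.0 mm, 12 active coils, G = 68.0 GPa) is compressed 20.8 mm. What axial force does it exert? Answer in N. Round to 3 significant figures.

12.0 N

k = Gd⁴/(8D³N_a) = (68.0×10³)(2.0⁴)/(8·27.0³·12) = 0.57579 N/mm
F = k·δ = 0.57579 × 20.8 = 11.976 N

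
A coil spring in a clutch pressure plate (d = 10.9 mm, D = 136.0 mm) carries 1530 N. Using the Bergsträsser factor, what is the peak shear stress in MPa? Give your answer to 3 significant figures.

Spring index C = D/d = 136.0/10.9 = 12.4771
K_B = (4C+2)/(4C−3) = 51.908/46.908 = 1.1066
τ₀ = 8FD/(πd³) = 8·1530·136.0/(π·10.9³) = 1.66464e+06/4068.5 = 409.16 MPa
τ_max = K·τ₀ = 1.1066 × 409.16 = 452.77 MPa

453 MPa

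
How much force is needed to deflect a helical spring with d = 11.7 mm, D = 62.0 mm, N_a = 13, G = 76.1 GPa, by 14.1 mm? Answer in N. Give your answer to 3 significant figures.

k = Gd⁴/(8D³N_a) = (76.1×10³)(11.7⁴)/(8·62.0³·13) = 57.533 N/mm
F = k·δ = 57.533 × 14.1 = 811.22 N

811 N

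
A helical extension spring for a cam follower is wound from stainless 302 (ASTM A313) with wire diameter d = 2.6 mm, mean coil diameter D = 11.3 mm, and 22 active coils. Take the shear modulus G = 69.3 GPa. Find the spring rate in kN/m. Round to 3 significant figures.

12.5 kN/m

k = Gd⁴/(8D³N_a) = (69.3×10³ × 2.6⁴) / (8 × 11.3³ × 22)
  = 3.16684e+06 / 253950 = 12.47 N/mm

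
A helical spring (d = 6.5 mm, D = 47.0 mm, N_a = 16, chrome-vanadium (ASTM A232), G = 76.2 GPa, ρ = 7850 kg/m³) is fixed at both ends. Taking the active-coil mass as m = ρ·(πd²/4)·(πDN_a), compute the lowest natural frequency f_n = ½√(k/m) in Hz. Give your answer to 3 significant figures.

64.5 Hz

k = Gd⁴/(8D³N_a) = (76.2×10³)(6.5⁴)/(8·47.0³·16) = 10.235 N/mm = 10235 N/m
Wire length L = πDN_a = π·47.0·16 = 2362.5 mm
m = ρ·(πd²/4)·L = 7850 × 33.183×10⁻⁶ m² × 2.3625 m = 0.6154 kg
f_n = ½√(k/m) = 0.5·√(10235/0.6154) = 0.5·√(16632) = 64.483 Hz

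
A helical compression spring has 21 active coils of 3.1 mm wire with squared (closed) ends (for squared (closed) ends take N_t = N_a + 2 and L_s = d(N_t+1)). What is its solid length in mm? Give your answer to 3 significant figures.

74.4 mm

squared (closed) ends: N_t = N_a + 2 = 21 + 2 = 23
L_s = d·(N_t+1) = 3.1 × 24 = 74.4 mm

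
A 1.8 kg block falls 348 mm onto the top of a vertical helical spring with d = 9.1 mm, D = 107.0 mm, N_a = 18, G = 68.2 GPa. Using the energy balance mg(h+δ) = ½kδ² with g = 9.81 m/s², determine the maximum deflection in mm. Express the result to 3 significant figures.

k = Gd⁴/(8D³N_a) = (68.2×10³)(9.1⁴)/(8·107.0³·18) = 2.6512 N/mm
W = mg = 1.8 × 9.81 = 17.658 N
½kδ² − Wδ − Wh = 0 → δ = (W + √(W² + 2kWh))/k
δ = (17.658 + √(311.8 + 32582.7))/2.6512 = (17.658 + 181.37)/2.6512 = 75.071 mm

75.1 mm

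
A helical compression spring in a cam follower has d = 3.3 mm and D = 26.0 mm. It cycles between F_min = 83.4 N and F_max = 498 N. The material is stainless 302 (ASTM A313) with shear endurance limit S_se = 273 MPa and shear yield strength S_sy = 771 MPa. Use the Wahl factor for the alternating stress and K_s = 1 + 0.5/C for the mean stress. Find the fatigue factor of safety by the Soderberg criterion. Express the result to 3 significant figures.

C = D/d = 26.0/3.3 = 7.8788; K_W = (4C−1)/(4C−4)+0.615/C = 1.1871; K_s = 1+0.5/C = 1.0635
F_a = (F_max−F_min)/2 = 207.3 N; F_m = (F_max+F_min)/2 = 290.7 N
τ_a = K_W·8F_aD/(πd³) = 1.1871 × 381.92 = 453.37 MPa
τ_m = K_s·8F_mD/(πd³) = 1.0635 × 535.57 = 569.56 MPa
Soderberg: 1/n_f = τ_a/S_se + τ_m/S_sy = 453.37/273 + 569.56/771 = 1.66070 + 0.73873 = 2.3994
n_f = 1/2.3994 = 0.4168

0.417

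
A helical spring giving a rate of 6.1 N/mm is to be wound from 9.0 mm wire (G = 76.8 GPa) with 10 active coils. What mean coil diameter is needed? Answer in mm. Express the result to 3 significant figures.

101 mm

D = (Gd⁴/(8N_a·k))^(1/3) = (76.8×10³·9.0⁴/(8·10·6.1))^(1/3)
  = (1.03255e+06)^(1/3) = 101.0735 mm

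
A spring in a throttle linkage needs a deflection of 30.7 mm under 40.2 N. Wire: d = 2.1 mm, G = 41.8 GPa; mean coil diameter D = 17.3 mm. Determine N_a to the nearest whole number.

15

Required rate k = F/δ = 40.2/30.7 = 1.3094 N/mm
N_a = Gd⁴/(8D³k) = (41.8×10³ × 2.1⁴)/(8 × 17.3³ × 1.3094)
    = 812931 / 54239.5 = 14.99 → 15 coils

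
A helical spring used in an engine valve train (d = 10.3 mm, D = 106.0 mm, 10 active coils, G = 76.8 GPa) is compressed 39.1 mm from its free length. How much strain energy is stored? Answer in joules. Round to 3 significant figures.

6.93 J

k = Gd⁴/(8D³N_a) = (76.8×10³)(10.3⁴)/(8·106.0³·10) = 9.072 N/mm
U = ½kδ² = 0.5 × 9.072 × 39.1² = 6934.7 N·mm = 6.9347 J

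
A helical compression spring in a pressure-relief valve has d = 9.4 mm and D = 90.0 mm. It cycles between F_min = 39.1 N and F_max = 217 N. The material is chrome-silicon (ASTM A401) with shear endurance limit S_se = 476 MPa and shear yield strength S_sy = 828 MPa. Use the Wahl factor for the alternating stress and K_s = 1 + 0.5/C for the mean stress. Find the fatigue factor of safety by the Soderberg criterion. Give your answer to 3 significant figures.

C = D/d = 90.0/9.4 = 9.5745; K_W = (4C−1)/(4C−4)+0.615/C = 1.1517; K_s = 1+0.5/C = 1.0522
F_a = (F_max−F_min)/2 = 88.95 N; F_m = (F_max+F_min)/2 = 128.05 N
τ_a = K_W·8F_aD/(πd³) = 1.1517 × 24.544 = 28.267 MPa
τ_m = K_s·8F_mD/(πd³) = 1.0522 × 35.333 = 37.178 MPa
Soderberg: 1/n_f = τ_a/S_se + τ_m/S_sy = 28.267/476 + 37.178/828 = 0.05939 + 0.04490 = 0.10429
n_f = 1/0.10429 = 9.589

9.59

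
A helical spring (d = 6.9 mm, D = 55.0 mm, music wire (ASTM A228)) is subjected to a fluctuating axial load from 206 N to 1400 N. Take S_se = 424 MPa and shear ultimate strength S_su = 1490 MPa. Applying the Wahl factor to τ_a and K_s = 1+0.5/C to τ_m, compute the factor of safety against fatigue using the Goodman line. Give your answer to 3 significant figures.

1.05

C = D/d = 55.0/6.9 = 7.9710; K_W = (4C−1)/(4C−4)+0.615/C = 1.1847; K_s = 1+0.5/C = 1.0627
F_a = (F_max−F_min)/2 = 597 N; F_m = (F_max+F_min)/2 = 803 N
τ_a = K_W·8F_aD/(πd³) = 1.1847 × 254.52 = 301.55 MPa
τ_m = K_s·8F_mD/(πd³) = 1.0627 × 342.35 = 363.83 MPa
Goodman: 1/n_f = τ_a/S_se + τ_m/S_su = 301.55/424 + 363.83/1490 = 0.71119 + 0.24418 = 0.95537
n_f = 1/0.95537 = 1.047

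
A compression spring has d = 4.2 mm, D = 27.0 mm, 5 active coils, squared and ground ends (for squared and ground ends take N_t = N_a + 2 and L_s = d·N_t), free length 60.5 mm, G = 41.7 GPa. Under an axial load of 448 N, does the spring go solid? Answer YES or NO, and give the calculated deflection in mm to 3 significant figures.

k = Gd⁴/(8D³N_a) = (41.7×10³)(4.2⁴)/(8·27.0³·5) = 16.481 N/mm
N_t = 7; L_s = 4.2·7 = 29.4 mm; δ_solid = L₀ − L_s = 60.5 − 29.4 = 31.1 mm
δ = F/k = 448/16.481 = 27.183 mm
δ < δ_solid → spring does not go solid

NO, δ = 27.2 mm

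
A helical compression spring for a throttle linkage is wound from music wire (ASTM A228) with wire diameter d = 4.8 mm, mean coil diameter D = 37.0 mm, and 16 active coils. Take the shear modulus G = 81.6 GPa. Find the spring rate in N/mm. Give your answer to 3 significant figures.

k = Gd⁴/(8D³N_a) = (81.6×10³ × 4.8⁴) / (8 × 37.0³ × 16)
  = 4.33167e+07 / 6.48358e+06 = 6.681 N/mm

6.68 N/mm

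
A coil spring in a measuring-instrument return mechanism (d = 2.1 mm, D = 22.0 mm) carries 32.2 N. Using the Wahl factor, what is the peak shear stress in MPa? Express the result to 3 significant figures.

222 MPa

Spring index C = D/d = 22.0/2.1 = 10.4762
K_W = (4C−1)/(4C−4) + 0.615/C = 40.905/37.905 + 0.0587 = 1.1379
τ₀ = 8FD/(πd³) = 8·32.2·22.0/(π·2.1³) = 5667.2/29.094 = 194.79 MPa
τ_max = K·τ₀ = 1.1379 × 194.79 = 221.64 MPa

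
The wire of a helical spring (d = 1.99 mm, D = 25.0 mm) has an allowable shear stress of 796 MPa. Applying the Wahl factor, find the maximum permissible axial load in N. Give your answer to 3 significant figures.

C = D/d = 25.0/1.99 = 12.5628
K_W = (4C−1)/(4C−4) + 0.615/C = 49.251/46.251 + 0.0490 = 1.1138
τ_max = K·8FD/(πd³) → F_max = τ_allow·πd³/(8DK)
F_max = 796·π·1.99³/(8·25.0·1.1138) = 19707/222.76 = 88.466 N

88.5 N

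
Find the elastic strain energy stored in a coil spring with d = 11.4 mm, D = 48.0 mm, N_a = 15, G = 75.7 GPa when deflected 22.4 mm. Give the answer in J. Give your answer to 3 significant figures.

k = Gd⁴/(8D³N_a) = (75.7×10³)(11.4⁴)/(8·48.0³·15) = 96.341 N/mm
U = ½kδ² = 0.5 × 96.341 × 22.4² = 24170 N·mm = 24.17 J

24.2 J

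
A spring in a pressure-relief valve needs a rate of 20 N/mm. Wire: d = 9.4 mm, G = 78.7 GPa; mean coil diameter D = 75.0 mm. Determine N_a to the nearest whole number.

N_a = Gd⁴/(8D³k) = (78.7×10³ × 9.4⁴)/(8 × 75.0³ × 20)
    = 6.14449e+08 / 6.75e+07 = 9.103 → 9 coils

9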